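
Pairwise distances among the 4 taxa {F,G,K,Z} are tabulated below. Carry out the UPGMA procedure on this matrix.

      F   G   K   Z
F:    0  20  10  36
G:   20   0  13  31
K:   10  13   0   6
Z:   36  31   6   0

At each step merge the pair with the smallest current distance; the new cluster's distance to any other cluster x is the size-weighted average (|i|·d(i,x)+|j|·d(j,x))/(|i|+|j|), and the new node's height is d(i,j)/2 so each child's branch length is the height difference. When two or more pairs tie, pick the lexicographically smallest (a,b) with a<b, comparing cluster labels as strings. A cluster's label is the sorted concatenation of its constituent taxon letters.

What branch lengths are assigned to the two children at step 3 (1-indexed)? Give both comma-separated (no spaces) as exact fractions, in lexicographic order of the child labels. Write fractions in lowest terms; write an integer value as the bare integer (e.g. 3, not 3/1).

5/4,33/4

1. join K+Z (d=6) ⇒ KZ; edges |K|=3, |Z|=3
  updated: d(F,KZ)=23, d(G,KZ)=22
2. join F+G (d=20) ⇒ FG; edges |F|=10, |G|=10
  updated: d(FG,KZ)=45/2
3. join FG+KZ (d=45/2) ⇒ FGKZ; edges |FG|=5/4, |KZ|=33/4
final tree: ((F:10,G:10):5/4,(K:3,Z:3):33/4)
total length: 71/2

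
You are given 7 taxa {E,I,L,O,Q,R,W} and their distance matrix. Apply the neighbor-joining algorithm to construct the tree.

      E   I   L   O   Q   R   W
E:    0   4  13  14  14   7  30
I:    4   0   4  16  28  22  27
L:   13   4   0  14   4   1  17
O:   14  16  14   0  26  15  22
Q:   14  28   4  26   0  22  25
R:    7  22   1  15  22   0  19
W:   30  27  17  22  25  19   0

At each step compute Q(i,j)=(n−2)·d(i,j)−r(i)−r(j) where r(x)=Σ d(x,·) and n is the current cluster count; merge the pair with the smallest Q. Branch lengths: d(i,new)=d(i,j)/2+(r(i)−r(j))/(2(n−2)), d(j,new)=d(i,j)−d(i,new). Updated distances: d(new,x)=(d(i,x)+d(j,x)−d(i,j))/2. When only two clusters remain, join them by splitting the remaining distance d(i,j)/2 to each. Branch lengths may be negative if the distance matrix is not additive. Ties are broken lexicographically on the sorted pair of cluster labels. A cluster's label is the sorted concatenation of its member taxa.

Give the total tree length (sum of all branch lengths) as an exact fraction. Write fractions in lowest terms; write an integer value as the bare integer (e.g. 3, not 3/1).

1525/32

step 1: merge (E,I) at d=4, Q=-163; branch lengths E→1/10, I→39/10; new cluster EI
  updated: d(EI,L)=13/2, d(EI,O)=13, d(EI,Q)=19, d(EI,R)=25/2, d(EI,W)=53/2
step 2: merge (L,Q) at d=4, Q=-245/2; branch lengths L→-75/16, Q→139/16; new cluster LQ
  updated: d(EI,LQ)=43/4, d(LQ,O)=18, d(LQ,R)=19/2, d(LQ,W)=19
step 3: merge (EI,O) at d=13, Q=-367/4; branch lengths EI→45/8, O→59/8; new cluster EIO
  updated: d(EIO,LQ)=63/8, d(EIO,R)=29/4, d(EIO,W)=71/4
step 4: merge (EIO,R) at d=29/4, Q=-433/8; branch lengths EIO→93/32, R→139/32; new cluster EIOR
  updated: d(EIOR,LQ)=81/16, d(EIOR,W)=59/4
step 5: merge (EIOR,LQ) at d=81/16, Q=-621/16; branch lengths EIOR→13/32, LQ→149/32; new cluster EILOQR
  updated: d(EILOQR,W)=459/32
step 6: merge (EILOQR,W) at d=459/32; branch lengths EILOQR→459/64, W→459/64; new cluster EILOQRW
final tree: (((((E:1/10,I:39/10):45/8,O:59/8):93/32,R:139/32):13/32,(L:-75/16,Q:139/16):149/32):459/64,W:459/64)
total length: 1525/32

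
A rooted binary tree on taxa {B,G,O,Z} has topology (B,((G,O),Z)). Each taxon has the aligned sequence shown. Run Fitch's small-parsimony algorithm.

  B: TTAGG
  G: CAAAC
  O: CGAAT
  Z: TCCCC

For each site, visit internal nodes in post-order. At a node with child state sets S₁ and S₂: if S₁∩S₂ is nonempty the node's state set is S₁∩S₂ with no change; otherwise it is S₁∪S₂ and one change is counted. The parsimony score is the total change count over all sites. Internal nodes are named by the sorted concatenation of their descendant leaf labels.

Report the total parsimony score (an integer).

9

[col 0] GO: children G:{C}, O:{C} ∩→ {C}; cost 0
[col 0] GOZ: children GO:{C}, Z:{T} ∪→ {C,T}; cost 1
[col 0] BGOZ: children B:{T}, GOZ:{C,T} ∩→ {T}; cost 0
[col 1] GO: children G:{A}, O:{G} ∪→ {A,G}; cost 1
[col 1] GOZ: children GO:{A,G}, Z:{C} ∪→ {A,C,G}; cost 1
[col 1] BGOZ: children B:{T}, GOZ:{A,C,G} ∪→ {A,C,G,T}; cost 1
[col 2] GO: children G:{A}, O:{A} ∩→ {A}; cost 0
[col 2] GOZ: children GO:{A}, Z:{C} ∪→ {A,C}; cost 1
[col 2] BGOZ: children B:{A}, GOZ:{A,C} ∩→ {A}; cost 0
[col 3] GO: children G:{A}, O:{A} ∩→ {A}; cost 0
[col 3] GOZ: children GO:{A}, Z:{C} ∪→ {A,C}; cost 1
[col 3] BGOZ: children B:{G}, GOZ:{A,C} ∪→ {A,C,G}; cost 1
[col 4] GO: children G:{C}, O:{T} ∪→ {C,T}; cost 1
[col 4] GOZ: children GO:{C,T}, Z:{C} ∩→ {C}; cost 0
[col 4] BGOZ: children B:{G}, GOZ:{C} ∪→ {C,G}; cost 1
per-site changes: [1, 3, 1, 2, 2]; total = 9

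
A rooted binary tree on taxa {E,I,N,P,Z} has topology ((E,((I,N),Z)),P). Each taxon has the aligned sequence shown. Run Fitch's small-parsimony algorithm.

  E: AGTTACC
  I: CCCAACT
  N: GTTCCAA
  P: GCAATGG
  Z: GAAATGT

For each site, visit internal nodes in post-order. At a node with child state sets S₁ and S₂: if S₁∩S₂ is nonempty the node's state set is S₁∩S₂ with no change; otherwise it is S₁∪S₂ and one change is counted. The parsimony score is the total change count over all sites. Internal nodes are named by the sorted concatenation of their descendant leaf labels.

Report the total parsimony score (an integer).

site 0, node IN: I={C} ∪ N={G} → {C,G} (+1)
site 0, node INZ: IN={C,G} ∩ Z={G} → {G} (+0)
site 0, node EINZ: E={A} ∪ INZ={G} → {A,G} (+1)
site 0, node EINPZ: EINZ={A,G} ∩ P={G} → {G} (+0)
site 1, node IN: I={C} ∪ N={T} → {C,T} (+1)
site 1, node INZ: IN={C,T} ∪ Z={A} → {A,C,T} (+1)
site 1, node EINZ: E={G} ∪ INZ={A,C,T} → {A,C,G,T} (+1)
site 1, node EINPZ: EINZ={A,C,G,T} ∩ P={C} → {C} (+0)
site 2, node IN: I={C} ∪ N={T} → {C,T} (+1)
site 2, node INZ: IN={C,T} ∪ Z={A} → {A,C,T} (+1)
site 2, node EINZ: E={T} ∩ INZ={A,C,T} → {T} (+0)
site 2, node EINPZ: EINZ={T} ∪ P={A} → {A,T} (+1)
site 3, node IN: I={A} ∪ N={C} → {A,C} (+1)
site 3, node INZ: IN={A,C} ∩ Z={A} → {A} (+0)
site 3, node EINZ: E={T} ∪ INZ={A} → {A,T} (+1)
site 3, node EINPZ: EINZ={A,T} ∩ P={A} → {A} (+0)
site 4, node IN: I={A} ∪ N={C} → {A,C} (+1)
site 4, node INZ: IN={A,C} ∪ Z={T} → {A,C,T} (+1)
site 4, node EINZ: E={A} ∩ INZ={A,C,T} → {A} (+0)
site 4, node EINPZ: EINZ={A} ∪ P={T} → {A,T} (+1)
site 5, node IN: I={C} ∪ N={A} → {A,C} (+1)
site 5, node INZ: IN={A,C} ∪ Z={G} → {A,C,G} (+1)
site 5, node EINZ: E={C} ∩ INZ={A,C,G} → {C} (+0)
site 5, node EINPZ: EINZ={C} ∪ P={G} → {C,G} (+1)
site 6, node IN: I={T} ∪ N={A} → {A,T} (+1)
site 6, node INZ: IN={A,T} ∩ Z={T} → {T} (+0)
site 6, node EINZ: E={C} ∪ INZ={T} → {C,T} (+1)
site 6, node EINPZ: EINZ={C,T} ∪ P={G} → {C,G,T} (+1)
per-site changes: [2, 3, 3, 2, 3, 3, 3]; total = 19

19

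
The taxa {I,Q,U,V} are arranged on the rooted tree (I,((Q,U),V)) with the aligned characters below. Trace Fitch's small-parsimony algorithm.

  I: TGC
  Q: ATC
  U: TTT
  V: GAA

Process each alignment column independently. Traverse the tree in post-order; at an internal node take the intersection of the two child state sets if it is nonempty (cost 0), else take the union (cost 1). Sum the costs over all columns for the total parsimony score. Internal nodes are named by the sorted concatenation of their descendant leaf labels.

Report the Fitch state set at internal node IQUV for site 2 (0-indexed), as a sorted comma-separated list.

C

QU@0: {A} ∪ {T} = {A,T} (union, +1)
QUV@0: {A,T} ∪ {G} = {A,G,T} (union, +1)
IQUV@0: {T} ∩ {A,G,T} = {T} (intersection, +0)
QU@1: {T} ∩ {T} = {T} (intersection, +0)
QUV@1: {T} ∪ {A} = {A,T} (union, +1)
IQUV@1: {G} ∪ {A,T} = {A,G,T} (union, +1)
QU@2: {C} ∪ {T} = {C,T} (union, +1)
QUV@2: {C,T} ∪ {A} = {A,C,T} (union, +1)
IQUV@2: {C} ∩ {A,C,T} = {C} (intersection, +0)
per-site changes: [2, 2, 2]; total = 6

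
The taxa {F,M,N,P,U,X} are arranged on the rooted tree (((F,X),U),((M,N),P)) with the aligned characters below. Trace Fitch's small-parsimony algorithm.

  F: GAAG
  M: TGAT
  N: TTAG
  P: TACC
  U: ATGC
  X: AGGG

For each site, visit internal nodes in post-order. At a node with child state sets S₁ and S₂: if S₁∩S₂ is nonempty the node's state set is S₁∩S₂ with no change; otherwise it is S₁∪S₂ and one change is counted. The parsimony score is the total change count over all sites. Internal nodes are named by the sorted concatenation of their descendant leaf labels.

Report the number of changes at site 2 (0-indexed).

3

[col 0] FX: children F:{G}, X:{A} ∪→ {A,G}; cost 1
[col 0] FUX: children FX:{A,G}, U:{A} ∩→ {A}; cost 0
[col 0] MN: children M:{T}, N:{T} ∩→ {T}; cost 0
[col 0] MNP: children MN:{T}, P:{T} ∩→ {T}; cost 0
[col 0] FMNPUX: children FUX:{A}, MNP:{T} ∪→ {A,T}; cost 1
[col 1] FX: children F:{A}, X:{G} ∪→ {A,G}; cost 1
[col 1] FUX: children FX:{A,G}, U:{T} ∪→ {A,G,T}; cost 1
[col 1] MN: children M:{G}, N:{T} ∪→ {G,T}; cost 1
[col 1] MNP: children MN:{G,T}, P:{A} ∪→ {A,G,T}; cost 1
[col 1] FMNPUX: children FUX:{A,G,T}, MNP:{A,G,T} ∩→ {A,G,T}; cost 0
[col 2] FX: children F:{A}, X:{G} ∪→ {A,G}; cost 1
[col 2] FUX: children FX:{A,G}, U:{G} ∩→ {G}; cost 0
[col 2] MN: children M:{A}, N:{A} ∩→ {A}; cost 0
[col 2] MNP: children MN:{A}, P:{C} ∪→ {A,C}; cost 1
[col 2] FMNPUX: children FUX:{G}, MNP:{A,C} ∪→ {A,C,G}; cost 1
[col 3] FX: children F:{G}, X:{G} ∩→ {G}; cost 0
[col 3] FUX: children FX:{G}, U:{C} ∪→ {C,G}; cost 1
[col 3] MN: children M:{T}, N:{G} ∪→ {G,T}; cost 1
[col 3] MNP: children MN:{G,T}, P:{C} ∪→ {C,G,T}; cost 1
[col 3] FMNPUX: children FUX:{C,G}, MNP:{C,G,T} ∩→ {C,G}; cost 0
per-site changes: [2, 4, 3, 3]; total = 12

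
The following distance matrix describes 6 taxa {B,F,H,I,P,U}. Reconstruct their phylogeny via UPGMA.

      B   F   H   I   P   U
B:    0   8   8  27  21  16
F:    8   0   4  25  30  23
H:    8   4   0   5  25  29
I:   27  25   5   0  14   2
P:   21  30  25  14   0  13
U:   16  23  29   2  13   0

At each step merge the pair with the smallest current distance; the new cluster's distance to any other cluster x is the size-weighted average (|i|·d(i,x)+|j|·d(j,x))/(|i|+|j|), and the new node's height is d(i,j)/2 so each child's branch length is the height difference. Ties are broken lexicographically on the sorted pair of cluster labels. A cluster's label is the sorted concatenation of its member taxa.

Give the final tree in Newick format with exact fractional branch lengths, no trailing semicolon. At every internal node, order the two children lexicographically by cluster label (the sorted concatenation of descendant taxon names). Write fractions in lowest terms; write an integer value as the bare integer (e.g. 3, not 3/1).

((B:4,(F:2,H:2):2):43/6,((I:1,U:1):23/4,P:27/4):53/12)

step 1: merge (I,U) at d=2; branch lengths I→1, U→1; new cluster IU
  updated: d(B,IU)=43/2, d(F,IU)=24, d(H,IU)=17, d(IU,P)=27/2
step 2: merge (F,H) at d=4; branch lengths F→2, H→2; new cluster FH
  updated: d(B,FH)=8, d(FH,IU)=41/2, d(FH,P)=55/2
step 3: merge (B,FH) at d=8; branch lengths B→4, FH→2; new cluster BFH
  updated: d(BFH,IU)=125/6, d(BFH,P)=76/3
step 4: merge (IU,P) at d=27/2; branch lengths IU→23/4, P→27/4; new cluster IPU
  updated: d(BFH,IPU)=67/3
step 5: merge (BFH,IPU) at d=67/3; branch lengths BFH→43/6, IPU→53/12; new cluster BFHIPU
final tree: ((B:4,(F:2,H:2):2):43/6,((I:1,U:1):23/4,P:27/4):53/12)
total length: 433/12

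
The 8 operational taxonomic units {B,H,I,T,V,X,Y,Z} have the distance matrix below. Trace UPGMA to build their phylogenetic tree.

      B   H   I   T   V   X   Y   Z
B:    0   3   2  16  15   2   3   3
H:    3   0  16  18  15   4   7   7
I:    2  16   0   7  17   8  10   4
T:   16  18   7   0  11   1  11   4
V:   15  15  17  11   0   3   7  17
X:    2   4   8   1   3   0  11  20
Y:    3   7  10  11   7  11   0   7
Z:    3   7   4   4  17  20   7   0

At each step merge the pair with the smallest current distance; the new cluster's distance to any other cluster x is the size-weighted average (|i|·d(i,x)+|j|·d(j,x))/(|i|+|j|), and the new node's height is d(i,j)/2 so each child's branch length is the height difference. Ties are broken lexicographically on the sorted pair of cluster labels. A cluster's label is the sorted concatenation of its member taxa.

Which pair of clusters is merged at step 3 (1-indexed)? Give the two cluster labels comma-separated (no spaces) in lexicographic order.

BI,Z

1. join T+X (d=1) ⇒ TX; edges |T|=1/2, |X|=1/2
  updated: d(B,TX)=9, d(H,TX)=11, d(I,TX)=15/2, d(TX,V)=7, d(TX,Y)=11, d(TX,Z)=12
2. join B+I (d=2) ⇒ BI; edges |B|=1, |I|=1
  updated: d(BI,H)=19/2, d(BI,TX)=33/4, d(BI,V)=16, d(BI,Y)=13/2, d(BI,Z)=7/2
3. join BI+Z (d=7/2) ⇒ BIZ; edges |BI|=3/4, |Z|=7/4
  updated: d(BIZ,H)=26/3, d(BIZ,TX)=19/2, d(BIZ,V)=49/3, d(BIZ,Y)=20/3
4. join BIZ+Y (d=20/3) ⇒ BIYZ; edges |BIZ|=19/12, |Y|=10/3
  updated: d(BIYZ,H)=33/4, d(BIYZ,TX)=79/8, d(BIYZ,V)=14
5. join TX+V (d=7) ⇒ TVX; edges |TX|=3, |V|=7/2
  updated: d(BIYZ,TVX)=45/4, d(H,TVX)=37/3
6. join BIYZ+H (d=33/4) ⇒ BHIYZ; edges |BIYZ|=19/24, |H|=33/8
  updated: d(BHIYZ,TVX)=172/15
7. join BHIYZ+TVX (d=172/15) ⇒ BHITVXYZ; edges |BHIYZ|=193/120, |TVX|=67/30
final tree: (((((B:1,I:1):3/4,Z:7/4):19/12,Y:10/3):19/24,H:33/8):193/120,((T:1/2,X:1/2):3,V:7/2):67/30)
total length: 1027/40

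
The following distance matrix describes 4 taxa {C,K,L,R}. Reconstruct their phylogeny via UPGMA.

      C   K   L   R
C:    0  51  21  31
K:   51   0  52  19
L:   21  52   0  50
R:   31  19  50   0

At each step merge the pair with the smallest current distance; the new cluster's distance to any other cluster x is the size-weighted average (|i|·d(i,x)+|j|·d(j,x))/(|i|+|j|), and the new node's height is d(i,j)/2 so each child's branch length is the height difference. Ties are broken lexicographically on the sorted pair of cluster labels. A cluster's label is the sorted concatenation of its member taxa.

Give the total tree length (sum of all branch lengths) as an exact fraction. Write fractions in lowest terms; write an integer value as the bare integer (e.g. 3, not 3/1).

66

1. join K+R (d=19) ⇒ KR; edges |K|=19/2, |R|=19/2
  updated: d(C,KR)=41, d(KR,L)=51
2. join C+L (d=21) ⇒ CL; edges |C|=21/2, |L|=21/2
  updated: d(CL,KR)=46
3. join CL+KR (d=46) ⇒ CKLR; edges |CL|=25/2, |KR|=27/2
final tree: ((C:21/2,L:21/2):25/2,(K:19/2,R:19/2):27/2)
total length: 66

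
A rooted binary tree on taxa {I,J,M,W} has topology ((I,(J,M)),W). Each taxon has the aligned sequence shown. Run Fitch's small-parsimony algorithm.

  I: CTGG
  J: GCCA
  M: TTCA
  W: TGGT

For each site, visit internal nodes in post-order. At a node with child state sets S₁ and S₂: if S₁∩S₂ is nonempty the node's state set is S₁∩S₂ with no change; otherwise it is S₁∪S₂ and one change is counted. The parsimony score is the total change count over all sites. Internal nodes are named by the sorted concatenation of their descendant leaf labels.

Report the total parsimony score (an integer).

7

site 0, node JM: J={G} ∪ M={T} → {G,T} (+1)
site 0, node IJM: I={C} ∪ JM={G,T} → {C,G,T} (+1)
site 0, node IJMW: IJM={C,G,T} ∩ W={T} → {T} (+0)
site 1, node JM: J={C} ∪ M={T} → {C,T} (+1)
site 1, node IJM: I={T} ∩ JM={C,T} → {T} (+0)
site 1, node IJMW: IJM={T} ∪ W={G} → {G,T} (+1)
site 2, node JM: J={C} ∩ M={C} → {C} (+0)
site 2, node IJM: I={G} ∪ JM={C} → {C,G} (+1)
site 2, node IJMW: IJM={C,G} ∩ W={G} → {G} (+0)
site 3, node JM: J={A} ∩ M={A} → {A} (+0)
site 3, node IJM: I={G} ∪ JM={A} → {A,G} (+1)
site 3, node IJMW: IJM={A,G} ∪ W={T} → {A,G,T} (+1)
per-site changes: [2, 2, 1, 2]; total = 7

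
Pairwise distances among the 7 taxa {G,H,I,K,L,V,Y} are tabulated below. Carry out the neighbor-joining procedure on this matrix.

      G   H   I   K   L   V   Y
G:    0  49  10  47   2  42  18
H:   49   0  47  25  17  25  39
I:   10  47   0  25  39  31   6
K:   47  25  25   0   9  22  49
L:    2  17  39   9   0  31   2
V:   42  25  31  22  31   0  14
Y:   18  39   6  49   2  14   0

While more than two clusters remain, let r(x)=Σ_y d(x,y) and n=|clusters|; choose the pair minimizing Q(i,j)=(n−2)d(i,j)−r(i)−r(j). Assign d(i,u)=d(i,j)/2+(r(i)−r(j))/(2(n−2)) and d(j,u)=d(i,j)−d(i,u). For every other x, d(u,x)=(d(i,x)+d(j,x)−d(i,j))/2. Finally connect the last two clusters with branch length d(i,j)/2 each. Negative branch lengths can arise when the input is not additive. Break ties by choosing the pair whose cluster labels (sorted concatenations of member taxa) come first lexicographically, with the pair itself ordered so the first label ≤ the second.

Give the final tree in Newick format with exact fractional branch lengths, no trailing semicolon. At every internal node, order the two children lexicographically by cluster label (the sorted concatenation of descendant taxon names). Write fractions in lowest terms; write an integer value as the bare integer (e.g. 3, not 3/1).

step 1: merge (G,I) at d=10, Q=-276; branch lengths G→6, I→4; new cluster GI
  updated: d(GI,H)=43, d(GI,K)=31, d(GI,L)=31/2, d(GI,V)=63/2, d(GI,Y)=7
step 2: merge (GI,Y) at d=7, Q=-211; branch lengths GI→45/8, Y→11/8; new cluster GIY
  updated: d(GIY,H)=75/2, d(GIY,K)=73/2, d(GIY,L)=21/4, d(GIY,V)=77/4
step 3: merge (GIY,L) at d=21/4, Q=-145; branch lengths GIY→26/3, L→-41/12; new cluster GILY
  updated: d(GILY,H)=197/8, d(GILY,K)=161/8, d(GILY,V)=45/2
step 4: merge (GILY,K) at d=161/8, Q=-753/8; branch lengths GILY→323/32, K→321/32; new cluster GIKLY
  updated: d(GIKLY,H)=59/4, d(GIKLY,V)=195/16
step 5: merge (GIKLY,H) at d=59/4, Q=-831/16; branch lengths GIKLY→31/32, H→441/32; new cluster GHIKLY
  updated: d(GHIKLY,V)=359/32
step 6: merge (GHIKLY,V) at d=359/32; branch lengths GHIKLY→359/64, V→359/64; new cluster GHIKLVY
final tree: ((((((G:6,I:4):45/8,Y:11/8):26/3,L:-41/12):323/32,K:321/32):31/32,H:441/32):359/64,V:359/64)
total length: 2187/32

((((((G:6,I:4):45/8,Y:11/8):26/3,L:-41/12):323/32,K:321/32):31/32,H:441/32):359/64,V:359/64)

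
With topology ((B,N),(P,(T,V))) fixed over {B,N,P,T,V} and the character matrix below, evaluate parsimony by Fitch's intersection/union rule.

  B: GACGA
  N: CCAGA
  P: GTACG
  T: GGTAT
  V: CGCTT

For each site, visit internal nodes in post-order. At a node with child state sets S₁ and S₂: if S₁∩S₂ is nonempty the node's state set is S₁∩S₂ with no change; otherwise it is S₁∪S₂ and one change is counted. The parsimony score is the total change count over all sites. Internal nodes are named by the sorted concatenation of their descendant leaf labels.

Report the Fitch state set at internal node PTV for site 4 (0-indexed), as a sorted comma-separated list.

site 0, node BN: B={G} ∪ N={C} → {C,G} (+1)
site 0, node TV: T={G} ∪ V={C} → {C,G} (+1)
site 0, node PTV: P={G} ∩ TV={C,G} → {G} (+0)
site 0, node BNPTV: BN={C,G} ∩ PTV={G} → {G} (+0)
site 1, node BN: B={A} ∪ N={C} → {A,C} (+1)
site 1, node TV: T={G} ∩ V={G} → {G} (+0)
site 1, node PTV: P={T} ∪ TV={G} → {G,T} (+1)
site 1, node BNPTV: BN={A,C} ∪ PTV={G,T} → {A,C,G,T} (+1)
site 2, node BN: B={C} ∪ N={A} → {A,C} (+1)
site 2, node TV: T={T} ∪ V={C} → {C,T} (+1)
site 2, node PTV: P={A} ∪ TV={C,T} → {A,C,T} (+1)
site 2, node BNPTV: BN={A,C} ∩ PTV={A,C,T} → {A,C} (+0)
site 3, node BN: B={G} ∩ N={G} → {G} (+0)
site 3, node TV: T={A} ∪ V={T} → {A,T} (+1)
site 3, node PTV: P={C} ∪ TV={A,T} → {A,C,T} (+1)
site 3, node BNPTV: BN={G} ∪ PTV={A,C,T} → {A,C,G,T} (+1)
site 4, node BN: B={A} ∩ N={A} → {A} (+0)
site 4, node TV: T={T} ∩ V={T} → {T} (+0)
site 4, node PTV: P={G} ∪ TV={T} → {G,T} (+1)
site 4, node BNPTV: BN={A} ∪ PTV={G,T} → {A,G,T} (+1)
per-site changes: [2, 3, 3, 3, 2]; total = 13

G,T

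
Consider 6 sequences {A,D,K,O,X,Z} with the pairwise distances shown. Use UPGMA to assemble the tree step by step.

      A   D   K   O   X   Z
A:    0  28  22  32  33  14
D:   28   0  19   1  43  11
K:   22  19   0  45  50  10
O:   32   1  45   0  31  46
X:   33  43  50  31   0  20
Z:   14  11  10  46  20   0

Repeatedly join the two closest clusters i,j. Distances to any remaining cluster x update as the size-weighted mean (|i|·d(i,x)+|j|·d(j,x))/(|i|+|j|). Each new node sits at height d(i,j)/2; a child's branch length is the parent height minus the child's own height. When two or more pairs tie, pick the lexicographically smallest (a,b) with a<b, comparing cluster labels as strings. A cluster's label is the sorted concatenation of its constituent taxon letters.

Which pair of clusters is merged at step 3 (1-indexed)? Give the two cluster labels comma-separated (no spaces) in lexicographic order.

A,KZ

step 1: merge (D,O) at d=1; branch lengths D→1/2, O→1/2; new cluster DO
  updated: d(A,DO)=30, d(DO,K)=32, d(DO,X)=37, d(DO,Z)=57/2
step 2: merge (K,Z) at d=10; branch lengths K→5, Z→5; new cluster KZ
  updated: d(A,KZ)=18, d(DO,KZ)=121/4, d(KZ,X)=35
step 3: merge (A,KZ) at d=18; branch lengths A→9, KZ→4; new cluster AKZ
  updated: d(AKZ,DO)=181/6, d(AKZ,X)=103/3
step 4: merge (AKZ,DO) at d=181/6; branch lengths AKZ→73/12, DO→175/12; new cluster ADKOZ
  updated: d(ADKOZ,X)=177/5
step 5: merge (ADKOZ,X) at d=177/5; branch lengths ADKOZ→157/60, X→177/10; new cluster ADKOXZ
final tree: (((A:9,(K:5,Z:5):4):73/12,(D:1/2,O:1/2):175/12):157/60,X:177/10)
total length: 3899/60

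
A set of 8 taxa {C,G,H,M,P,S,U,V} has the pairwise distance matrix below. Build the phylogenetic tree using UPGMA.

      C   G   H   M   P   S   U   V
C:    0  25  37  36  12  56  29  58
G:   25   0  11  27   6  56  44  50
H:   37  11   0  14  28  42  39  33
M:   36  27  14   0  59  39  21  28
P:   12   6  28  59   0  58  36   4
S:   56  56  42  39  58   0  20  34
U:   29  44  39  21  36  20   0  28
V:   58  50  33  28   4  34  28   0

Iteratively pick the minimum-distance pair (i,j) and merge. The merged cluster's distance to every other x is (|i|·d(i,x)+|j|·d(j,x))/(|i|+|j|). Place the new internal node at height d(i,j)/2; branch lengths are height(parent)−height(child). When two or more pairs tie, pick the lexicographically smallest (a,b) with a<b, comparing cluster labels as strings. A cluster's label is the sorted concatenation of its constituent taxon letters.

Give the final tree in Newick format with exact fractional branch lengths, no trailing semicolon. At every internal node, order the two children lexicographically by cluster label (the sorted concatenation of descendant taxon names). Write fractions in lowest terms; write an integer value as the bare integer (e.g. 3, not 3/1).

1. join P+V (d=4) ⇒ PV; edges |P|=2, |V|=2
  updated: d(C,PV)=35, d(G,PV)=28, d(H,PV)=61/2, d(M,PV)=87/2, d(PV,S)=46, d(PV,U)=32
2. join G+H (d=11) ⇒ GH; edges |G|=11/2, |H|=11/2
  updated: d(C,GH)=31, d(GH,M)=41/2, d(GH,PV)=117/4, d(GH,S)=49, d(GH,U)=83/2
3. join S+U (d=20) ⇒ SU; edges |S|=10, |U|=10
  updated: d(C,SU)=85/2, d(GH,SU)=181/4, d(M,SU)=30, d(PV,SU)=39
4. join GH+M (d=41/2) ⇒ GHM; edges |GH|=19/4, |M|=41/4
  updated: d(C,GHM)=98/3, d(GHM,PV)=34, d(GHM,SU)=241/6
5. join C+GHM (d=98/3) ⇒ CGHM; edges |C|=49/3, |GHM|=73/12
  updated: d(CGHM,PV)=137/4, d(CGHM,SU)=163/4
6. join CGHM+PV (d=137/4) ⇒ CGHMPV; edges |CGHM|=19/24, |PV|=121/8
  updated: d(CGHMPV,SU)=241/6
7. join CGHMPV+SU (d=241/6) ⇒ CGHMPSUV; edges |CGHMPV|=71/24, |SU|=121/12
final tree: (((C:49/3,((G:11/2,H:11/2):19/4,M:41/4):73/12):19/24,(P:2,V:2):121/8):71/24,(S:10,U:10):121/12)
total length: 811/8

(((C:49/3,((G:11/2,H:11/2):19/4,M:41/4):73/12):19/24,(P:2,V:2):121/8):71/24,(S:10,U:10):121/12)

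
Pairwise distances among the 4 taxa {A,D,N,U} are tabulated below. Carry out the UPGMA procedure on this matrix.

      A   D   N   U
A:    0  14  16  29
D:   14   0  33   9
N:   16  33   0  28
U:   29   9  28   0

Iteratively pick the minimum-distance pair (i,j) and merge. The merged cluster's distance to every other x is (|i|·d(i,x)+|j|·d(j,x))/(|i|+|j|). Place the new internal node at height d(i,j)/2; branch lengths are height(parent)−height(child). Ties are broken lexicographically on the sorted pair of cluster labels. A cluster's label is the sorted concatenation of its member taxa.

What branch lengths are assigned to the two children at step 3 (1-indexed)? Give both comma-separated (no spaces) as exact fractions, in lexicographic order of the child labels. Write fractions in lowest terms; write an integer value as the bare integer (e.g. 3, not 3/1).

1. join D+U (d=9) ⇒ DU; edges |D|=9/2, |U|=9/2
  updated: d(A,DU)=43/2, d(DU,N)=61/2
2. join A+N (d=16) ⇒ AN; edges |A|=8, |N|=8
  updated: d(AN,DU)=26
3. join AN+DU (d=26) ⇒ ADNU; edges |AN|=5, |DU|=17/2
final tree: ((A:8,N:8):5,(D:9/2,U:9/2):17/2)
total length: 77/2

5,17/2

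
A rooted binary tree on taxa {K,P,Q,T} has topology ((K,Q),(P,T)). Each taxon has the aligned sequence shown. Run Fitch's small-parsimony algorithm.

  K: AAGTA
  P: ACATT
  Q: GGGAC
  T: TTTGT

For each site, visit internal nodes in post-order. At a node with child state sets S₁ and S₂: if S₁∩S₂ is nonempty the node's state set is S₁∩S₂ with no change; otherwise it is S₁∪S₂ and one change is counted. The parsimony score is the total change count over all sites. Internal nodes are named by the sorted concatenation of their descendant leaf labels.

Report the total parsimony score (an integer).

[col 0] KQ: children K:{A}, Q:{G} ∪→ {A,G}; cost 1
[col 0] PT: children P:{A}, T:{T} ∪→ {A,T}; cost 1
[col 0] KPQT: children KQ:{A,G}, PT:{A,T} ∩→ {A}; cost 0
[col 1] KQ: children K:{A}, Q:{G} ∪→ {A,G}; cost 1
[col 1] PT: children P:{C}, T:{T} ∪→ {C,T}; cost 1
[col 1] KPQT: children KQ:{A,G}, PT:{C,T} ∪→ {A,C,G,T}; cost 1
[col 2] KQ: children K:{G}, Q:{G} ∩→ {G}; cost 0
[col 2] PT: children P:{A}, T:{T} ∪→ {A,T}; cost 1
[col 2] KPQT: children KQ:{G}, PT:{A,T} ∪→ {A,G,T}; cost 1
[col 3] KQ: children K:{T}, Q:{A} ∪→ {A,T}; cost 1
[col 3] PT: children P:{T}, T:{G} ∪→ {G,T}; cost 1
[col 3] KPQT: children KQ:{A,T}, PT:{G,T} ∩→ {T}; cost 0
[col 4] KQ: children K:{A}, Q:{C} ∪→ {A,C}; cost 1
[col 4] PT: children P:{T}, T:{T} ∩→ {T}; cost 0
[col 4] KPQT: children KQ:{A,C}, PT:{T} ∪→ {A,C,T}; cost 1
per-site changes: [2, 3, 2, 2, 2]; total = 11

11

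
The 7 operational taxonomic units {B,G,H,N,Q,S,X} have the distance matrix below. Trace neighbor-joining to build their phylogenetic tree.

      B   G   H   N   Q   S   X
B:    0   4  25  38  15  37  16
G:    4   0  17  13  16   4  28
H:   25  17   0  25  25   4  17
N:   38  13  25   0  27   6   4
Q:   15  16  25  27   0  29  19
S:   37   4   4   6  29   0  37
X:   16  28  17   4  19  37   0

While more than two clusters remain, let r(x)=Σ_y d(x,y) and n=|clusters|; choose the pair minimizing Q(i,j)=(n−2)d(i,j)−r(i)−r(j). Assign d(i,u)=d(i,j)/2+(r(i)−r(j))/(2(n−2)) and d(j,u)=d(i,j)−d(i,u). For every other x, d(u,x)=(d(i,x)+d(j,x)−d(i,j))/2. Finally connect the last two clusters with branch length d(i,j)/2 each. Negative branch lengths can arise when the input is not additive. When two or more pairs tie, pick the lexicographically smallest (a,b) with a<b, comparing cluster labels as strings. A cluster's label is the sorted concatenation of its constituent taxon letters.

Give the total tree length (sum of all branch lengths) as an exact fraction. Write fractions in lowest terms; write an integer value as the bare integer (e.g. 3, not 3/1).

48

step 1: merge (N,X) at d=4, Q=-214; branch lengths N→6/5, X→14/5; new cluster NX
  updated: d(B,NX)=25, d(G,NX)=37/2, d(H,NX)=19, d(NX,Q)=21, d(NX,S)=39/2
step 2: merge (H,S) at d=4, Q=-335/2; branch lengths H→25/16, S→39/16; new cluster HS
  updated: d(B,HS)=29, d(G,HS)=17/2, d(HS,NX)=69/4, d(HS,Q)=25
step 3: merge (HS,NX) at d=69/4, Q=-439/4; branch lengths HS→199/24, NX→215/24; new cluster HNSX
  updated: d(B,HNSX)=147/8, d(G,HNSX)=39/8, d(HNSX,Q)=115/8
step 4: merge (B,G) at d=4, Q=-217/4; branch lengths B→41/8, G→-9/8; new cluster BG
  updated: d(BG,HNSX)=77/8, d(BG,Q)=27/2
step 5: merge (BG,HNSX) at d=77/8, Q=-75/2; branch lengths BG→35/8, HNSX→21/4; new cluster BGHNSX
  updated: d(BGHNSX,Q)=73/8
step 6: merge (BGHNSX,Q) at d=73/8; branch lengths BGHNSX→73/16, Q→73/16; new cluster BGHNQSX
final tree: (((B:41/8,G:-9/8):35/8,((H:25/16,S:39/16):199/24,(N:6/5,X:14/5):215/24):21/4):73/16,Q:73/16)
total length: 48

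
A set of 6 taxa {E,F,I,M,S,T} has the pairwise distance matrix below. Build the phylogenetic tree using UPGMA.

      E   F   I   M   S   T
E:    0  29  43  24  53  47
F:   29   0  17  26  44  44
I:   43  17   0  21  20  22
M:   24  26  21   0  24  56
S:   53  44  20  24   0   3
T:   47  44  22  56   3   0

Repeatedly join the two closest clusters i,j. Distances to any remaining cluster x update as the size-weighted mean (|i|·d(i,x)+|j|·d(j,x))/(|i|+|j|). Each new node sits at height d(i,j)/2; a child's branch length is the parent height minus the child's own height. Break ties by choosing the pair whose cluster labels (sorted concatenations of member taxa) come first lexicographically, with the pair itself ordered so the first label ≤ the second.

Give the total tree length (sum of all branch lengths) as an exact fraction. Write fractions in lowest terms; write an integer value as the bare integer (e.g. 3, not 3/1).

iteration 1: select S,T (d=3); attach at lengths (3/2, 3/2); label the merged cluster ST
  updated: d(E,ST)=50, d(F,ST)=44, d(I,ST)=21, d(M,ST)=40
iteration 2: select F,I (d=17); attach at lengths (17/2, 17/2); label the merged cluster FI
  updated: d(E,FI)=36, d(FI,M)=47/2, d(FI,ST)=65/2
iteration 3: select FI,M (d=47/2); attach at lengths (13/4, 47/4); label the merged cluster FIM
  updated: d(E,FIM)=32, d(FIM,ST)=35
iteration 4: select E,FIM (d=32); attach at lengths (16, 17/4); label the merged cluster EFIM
  updated: d(EFIM,ST)=155/4
iteration 5: select EFIM,ST (d=155/4); attach at lengths (27/8, 143/8); label the merged cluster EFIMST
final tree: ((E:16,((F:17/2,I:17/2):13/4,M:47/4):17/4):27/8,(S:3/2,T:3/2):143/8)
total length: 153/2

153/2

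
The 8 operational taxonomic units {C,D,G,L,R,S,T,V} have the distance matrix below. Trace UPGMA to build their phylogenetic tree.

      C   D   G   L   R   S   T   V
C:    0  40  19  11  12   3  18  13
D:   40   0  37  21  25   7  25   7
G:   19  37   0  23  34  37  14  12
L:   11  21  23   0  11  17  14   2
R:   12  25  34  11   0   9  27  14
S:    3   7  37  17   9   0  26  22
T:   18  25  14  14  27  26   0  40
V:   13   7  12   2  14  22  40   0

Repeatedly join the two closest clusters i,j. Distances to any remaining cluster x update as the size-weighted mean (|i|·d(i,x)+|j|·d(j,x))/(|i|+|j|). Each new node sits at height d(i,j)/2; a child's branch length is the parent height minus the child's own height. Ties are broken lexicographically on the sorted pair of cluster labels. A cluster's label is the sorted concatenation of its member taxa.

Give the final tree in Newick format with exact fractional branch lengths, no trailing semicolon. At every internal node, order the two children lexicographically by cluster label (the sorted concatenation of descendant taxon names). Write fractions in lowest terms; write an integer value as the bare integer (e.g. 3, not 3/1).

((((C:3/2,S:3/2):15/4,R:21/4):131/36,(D:7,(L:1,V:1):6):17/9):37/9,(G:7,T:7):6)

iteration 1: select L,V (d=2); attach at lengths (1, 1); label the merged cluster LV
  updated: d(C,LV)=12, d(D,LV)=14, d(G,LV)=35/2, d(LV,R)=25/2, d(LV,S)=39/2, d(LV,T)=27
iteration 2: select C,S (d=3); attach at lengths (3/2, 3/2); label the merged cluster CS
  updated: d(CS,D)=47/2, d(CS,G)=28, d(CS,LV)=63/4, d(CS,R)=21/2, d(CS,T)=22
iteration 3: select CS,R (d=21/2); attach at lengths (15/4, 21/4); label the merged cluster CRS
  updated: d(CRS,D)=24, d(CRS,G)=30, d(CRS,LV)=44/3, d(CRS,T)=71/3
iteration 4: select D,LV (d=14); attach at lengths (7, 6); label the merged cluster DLV
  updated: d(CRS,DLV)=160/9, d(DLV,G)=24, d(DLV,T)=79/3
iteration 5: select G,T (d=14); attach at lengths (7, 7); label the merged cluster GT
  updated: d(CRS,GT)=161/6, d(DLV,GT)=151/6
iteration 6: select CRS,DLV (d=160/9); attach at lengths (131/36, 17/9); label the merged cluster CDLRSV
  updated: d(CDLRSV,GT)=26
iteration 7: select CDLRSV,GT (d=26); attach at lengths (37/9, 6); label the merged cluster CDGLRSTV
final tree: ((((C:3/2,S:3/2):15/4,R:21/4):131/36,(D:7,(L:1,V:1):6):17/9):37/9,(G:7,T:7):6)
total length: 2039/36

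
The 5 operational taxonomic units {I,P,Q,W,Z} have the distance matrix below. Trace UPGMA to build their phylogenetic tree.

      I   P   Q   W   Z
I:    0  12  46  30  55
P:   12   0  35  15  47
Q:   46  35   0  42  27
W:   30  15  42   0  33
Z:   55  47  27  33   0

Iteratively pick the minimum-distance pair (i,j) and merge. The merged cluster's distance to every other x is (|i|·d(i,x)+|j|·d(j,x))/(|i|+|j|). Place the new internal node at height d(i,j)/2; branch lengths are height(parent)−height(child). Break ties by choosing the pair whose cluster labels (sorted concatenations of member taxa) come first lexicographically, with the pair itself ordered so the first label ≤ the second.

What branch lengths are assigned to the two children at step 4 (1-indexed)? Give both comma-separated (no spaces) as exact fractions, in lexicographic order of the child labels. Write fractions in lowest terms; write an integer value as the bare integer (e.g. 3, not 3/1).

41/4,8

step 1: merge (I,P) at d=12; branch lengths I→6, P→6; new cluster IP
  updated: d(IP,Q)=81/2, d(IP,W)=45/2, d(IP,Z)=51
step 2: merge (IP,W) at d=45/2; branch lengths IP→21/4, W→45/4; new cluster IPW
  updated: d(IPW,Q)=41, d(IPW,Z)=45
step 3: merge (Q,Z) at d=27; branch lengths Q→27/2, Z→27/2; new cluster QZ
  updated: d(IPW,QZ)=43
step 4: merge (IPW,QZ) at d=43; branch lengths IPW→41/4, QZ→8; new cluster IPQWZ
final tree: (((I:6,P:6):21/4,W:45/4):41/4,(Q:27/2,Z:27/2):8)
total length: 295/4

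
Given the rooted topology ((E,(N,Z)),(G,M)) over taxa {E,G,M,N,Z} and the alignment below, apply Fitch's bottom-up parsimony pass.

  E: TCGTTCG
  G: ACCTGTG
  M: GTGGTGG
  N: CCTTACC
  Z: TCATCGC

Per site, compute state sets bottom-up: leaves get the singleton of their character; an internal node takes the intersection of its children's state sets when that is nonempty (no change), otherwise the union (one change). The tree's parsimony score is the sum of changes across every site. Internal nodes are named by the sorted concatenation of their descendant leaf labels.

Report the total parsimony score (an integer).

15

[col 0] NZ: children N:{C}, Z:{T} ∪→ {C,T}; cost 1
[col 0] ENZ: children E:{T}, NZ:{C,T} ∩→ {T}; cost 0
[col 0] GM: children G:{A}, M:{G} ∪→ {A,G}; cost 1
[col 0] EGMNZ: children ENZ:{T}, GM:{A,G} ∪→ {A,G,T}; cost 1
[col 1] NZ: children N:{C}, Z:{C} ∩→ {C}; cost 0
[col 1] ENZ: children E:{C}, NZ:{C} ∩→ {C}; cost 0
[col 1] GM: children G:{C}, M:{T} ∪→ {C,T}; cost 1
[col 1] EGMNZ: children ENZ:{C}, GM:{C,T} ∩→ {C}; cost 0
[col 2] NZ: children N:{T}, Z:{A} ∪→ {A,T}; cost 1
[col 2] ENZ: children E:{G}, NZ:{A,T} ∪→ {A,G,T}; cost 1
[col 2] GM: children G:{C}, M:{G} ∪→ {C,G}; cost 1
[col 2] EGMNZ: children ENZ:{A,G,T}, GM:{C,G} ∩→ {G}; cost 0
[col 3] NZ: children N:{T}, Z:{T} ∩→ {T}; cost 0
[col 3] ENZ: children E:{T}, NZ:{T} ∩→ {T}; cost 0
[col 3] GM: children G:{T}, M:{G} ∪→ {G,T}; cost 1
[col 3] EGMNZ: children ENZ:{T}, GM:{G,T} ∩→ {T}; cost 0
[col 4] NZ: children N:{A}, Z:{C} ∪→ {A,C}; cost 1
[col 4] ENZ: children E:{T}, NZ:{A,C} ∪→ {A,C,T}; cost 1
[col 4] GM: children G:{G}, M:{T} ∪→ {G,T}; cost 1
[col 4] EGMNZ: children ENZ:{A,C,T}, GM:{G,T} ∩→ {T}; cost 0
[col 5] NZ: children N:{C}, Z:{G} ∪→ {C,G}; cost 1
[col 5] ENZ: children E:{C}, NZ:{C,G} ∩→ {C}; cost 0
[col 5] GM: children G:{T}, M:{G} ∪→ {G,T}; cost 1
[col 5] EGMNZ: children ENZ:{C}, GM:{G,T} ∪→ {C,G,T}; cost 1
[col 6] NZ: children N:{C}, Z:{C} ∩→ {C}; cost 0
[col 6] ENZ: children E:{G}, NZ:{C} ∪→ {C,G}; cost 1
[col 6] GM: children G:{G}, M:{G} ∩→ {G}; cost 0
[col 6] EGMNZ: children ENZ:{C,G}, GM:{G} ∩→ {G}; cost 0
per-site changes: [3, 1, 3, 1, 3, 3, 1]; total = 15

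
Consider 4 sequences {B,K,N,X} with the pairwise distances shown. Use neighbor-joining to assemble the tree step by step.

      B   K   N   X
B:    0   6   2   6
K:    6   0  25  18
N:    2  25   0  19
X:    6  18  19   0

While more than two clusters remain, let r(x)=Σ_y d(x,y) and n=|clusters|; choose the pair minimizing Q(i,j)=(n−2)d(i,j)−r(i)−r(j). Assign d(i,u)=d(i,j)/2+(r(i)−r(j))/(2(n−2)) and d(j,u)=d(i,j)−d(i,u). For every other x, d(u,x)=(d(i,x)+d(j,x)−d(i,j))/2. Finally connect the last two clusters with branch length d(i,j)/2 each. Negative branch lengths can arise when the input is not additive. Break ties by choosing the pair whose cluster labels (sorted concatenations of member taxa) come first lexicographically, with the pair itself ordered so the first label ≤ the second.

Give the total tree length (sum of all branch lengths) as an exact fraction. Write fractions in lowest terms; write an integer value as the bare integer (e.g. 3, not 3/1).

step 1: merge (B,N) at d=2, Q=-56; branch lengths B→-7, N→9; new cluster BN
  updated: d(BN,K)=29/2, d(BN,X)=23/2
step 2: merge (BN,K) at d=29/2, Q=-44; branch lengths BN→4, K→21/2; new cluster BKN
  updated: d(BKN,X)=15/2
step 3: merge (BKN,X) at d=15/2; branch lengths BKN→15/4, X→15/4; new cluster BKNX
final tree: (((B:-7,N:9):4,K:21/2):15/4,X:15/4)
total length: 24

24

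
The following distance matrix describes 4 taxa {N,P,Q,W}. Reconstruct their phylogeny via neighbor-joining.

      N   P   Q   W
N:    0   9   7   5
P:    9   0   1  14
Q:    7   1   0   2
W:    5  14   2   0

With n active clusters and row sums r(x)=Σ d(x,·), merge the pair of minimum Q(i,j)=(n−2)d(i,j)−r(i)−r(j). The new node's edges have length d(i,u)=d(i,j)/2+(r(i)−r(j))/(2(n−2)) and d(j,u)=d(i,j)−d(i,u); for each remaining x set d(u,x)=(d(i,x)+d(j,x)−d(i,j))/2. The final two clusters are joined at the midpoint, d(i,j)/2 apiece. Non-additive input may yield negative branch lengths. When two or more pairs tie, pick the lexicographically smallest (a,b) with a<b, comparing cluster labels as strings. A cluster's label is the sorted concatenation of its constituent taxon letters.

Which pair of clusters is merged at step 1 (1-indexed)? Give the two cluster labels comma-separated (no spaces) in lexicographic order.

iteration 1: select N,W (d=5, Q=-32); attach at lengths (5/2, 5/2); label the merged cluster NW
  updated: d(NW,P)=9, d(NW,Q)=2
iteration 2: select NW,P (d=9, Q=-12); attach at lengths (5, 4); label the merged cluster NPW
  updated: d(NPW,Q)=-3
iteration 3: select NPW,Q (d=-3); attach at lengths (-3/2, -3/2); label the merged cluster NPQW
final tree: (((N:5/2,W:5/2):5,P:4):-3/2,Q:-3/2)
total length: 11

N,W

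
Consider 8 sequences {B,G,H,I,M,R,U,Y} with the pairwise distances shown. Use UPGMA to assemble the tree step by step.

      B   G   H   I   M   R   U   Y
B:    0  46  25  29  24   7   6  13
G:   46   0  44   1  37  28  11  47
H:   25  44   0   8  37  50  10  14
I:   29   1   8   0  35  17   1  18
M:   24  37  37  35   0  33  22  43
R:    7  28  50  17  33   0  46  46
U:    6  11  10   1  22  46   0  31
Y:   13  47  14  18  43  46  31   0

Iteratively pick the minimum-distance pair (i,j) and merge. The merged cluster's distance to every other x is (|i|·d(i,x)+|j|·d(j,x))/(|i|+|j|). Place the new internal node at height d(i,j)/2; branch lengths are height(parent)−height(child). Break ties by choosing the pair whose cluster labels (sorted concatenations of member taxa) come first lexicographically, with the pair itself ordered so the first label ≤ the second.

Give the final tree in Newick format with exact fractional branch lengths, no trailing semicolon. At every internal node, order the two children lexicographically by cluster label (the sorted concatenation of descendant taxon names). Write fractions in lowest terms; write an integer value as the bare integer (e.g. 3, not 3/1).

((((B:3,U:3):55/8,(H:7,Y:7):23/8):29/6,((G:1/2,I:1/2):43/4,R:45/4):83/24):43/24,M:33/2)

iteration 1: select G,I (d=1); attach at lengths (1/2, 1/2); label the merged cluster GI
  updated: d(B,GI)=75/2, d(GI,H)=26, d(GI,M)=36, d(GI,R)=45/2, d(GI,U)=6, d(GI,Y)=65/2
iteration 2: select B,U (d=6); attach at lengths (3, 3); label the merged cluster BU
  updated: d(BU,GI)=87/4, d(BU,H)=35/2, d(BU,M)=23, d(BU,R)=53/2, d(BU,Y)=22
iteration 3: select H,Y (d=14); attach at lengths (7, 7); label the merged cluster HY
  updated: d(BU,HY)=79/4, d(GI,HY)=117/4, d(HY,M)=40, d(HY,R)=48
iteration 4: select BU,HY (d=79/4); attach at lengths (55/8, 23/8); label the merged cluster BHUY
  updated: d(BHUY,GI)=51/2, d(BHUY,M)=63/2, d(BHUY,R)=149/4
iteration 5: select GI,R (d=45/2); attach at lengths (43/4, 45/4); label the merged cluster GIR
  updated: d(BHUY,GIR)=353/12, d(GIR,M)=35
iteration 6: select BHUY,GIR (d=353/12); attach at lengths (29/6, 83/24); label the merged cluster BGHIRUY
  updated: d(BGHIRUY,M)=33
iteration 7: select BGHIRUY,M (d=33); attach at lengths (43/24, 33/2); label the merged cluster BGHIMRUY
final tree: ((((B:3,U:3):55/8,(H:7,Y:7):23/8):29/6,((G:1/2,I:1/2):43/4,R:45/4):83/24):43/24,M:33/2)
total length: 238/3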